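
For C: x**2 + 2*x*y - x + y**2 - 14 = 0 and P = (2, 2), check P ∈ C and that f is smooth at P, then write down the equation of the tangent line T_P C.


Tangent line at P: 7*x + 8*y - 30 = 0.

Step 1: f(2, 2) = 0, so P lies on C.
Step 2: partial derivatives
  f_x(x, y) = 2*x + 2*y - 1, f_y(x, y) = 2*x + 2*y.
  f_x(P) = 7, f_y(P) = 8 (gradient nonzero, so P is smooth).
Step 3: tangent line at P: 7·(x − 2) + 8·(y − 2) = 0.
Expanding: 7*x + 8*y - 30 = 0.


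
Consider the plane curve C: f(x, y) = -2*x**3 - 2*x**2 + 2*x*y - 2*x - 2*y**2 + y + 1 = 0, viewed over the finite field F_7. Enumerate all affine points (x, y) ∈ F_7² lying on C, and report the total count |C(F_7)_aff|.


Affine F_7-points: {(0, 1), (0, 3), (1, 2), (1, 3), (3, 0), (5, 3), (5, 6), (6, 1), (6, 2)}; count = 9.

For each of the 49 pairs (x, y) ∈ F_7², evaluate f(x, y) mod 7. Record the zeros.
  x = 0: [0↦1, 1↦0, 2↦2, 3↦0, 4↦1, 5↦5, 6↦5]  zeros at y ∈ {1, 3}
  x = 1: [0↦2, 1↦3, 2↦0, 3↦0, 4↦3, 5↦2, 6↦4]  zeros at y ∈ {2, 3}
  x = 2: [0↦1, 1↦4, 2↦3, 3↦5, 4↦3, 5↦4, 6↦1]  zeros at y ∈ ∅
  x = 3: [0↦0, 1↦5, 2↦6, 3↦3, 4↦3, 5↦6, 6↦5]  zeros at y ∈ {0}
  x = 4: [0↦1, 1↦1, 2↦4, 3↦3, 4↦5, 5↦3, 6↦4]  zeros at y ∈ ∅
  x = 5: [0↦6, 1↦1, 2↦6, 3↦0, 4↦4, 5↦4, 6↦0]  zeros at y ∈ {3, 6}
  x = 6: [0↦3, 1↦0, 2↦0, 3↦3, 4↦2, 5↦4, 6↦2]  zeros at y ∈ {1, 2}
Collecting zeros: affine points = {(0, 1), (0, 3), (1, 2), (1, 3), (3, 0), (5, 3), (5, 6), (6, 1), (6, 2)}.
Total count |C(F_7)_aff| = 9.


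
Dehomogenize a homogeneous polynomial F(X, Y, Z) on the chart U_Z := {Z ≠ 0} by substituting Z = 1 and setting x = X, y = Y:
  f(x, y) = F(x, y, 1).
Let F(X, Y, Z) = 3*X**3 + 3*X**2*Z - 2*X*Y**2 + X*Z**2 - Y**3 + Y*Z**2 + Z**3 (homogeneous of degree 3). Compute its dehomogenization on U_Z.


f(x, y) = 3*x**3 + 3*x**2 - 2*x*y**2 + x - y**3 + y + 1

On U_Z we set Z = 1. Each monomial c·X^i·Y^j·Z^k in F becomes c·x^i·y^j·1^k = c·x^i·y^j.
Substituting Z = 1: F(X, Y, 1) = 3*x**3 + 3*x**2 - 2*x*y**2 + x - y**3 + y + 1.
Note: deg(f) ≤ deg(F) = 3; strict inequality happens when F is divisible by Z (lost terms).


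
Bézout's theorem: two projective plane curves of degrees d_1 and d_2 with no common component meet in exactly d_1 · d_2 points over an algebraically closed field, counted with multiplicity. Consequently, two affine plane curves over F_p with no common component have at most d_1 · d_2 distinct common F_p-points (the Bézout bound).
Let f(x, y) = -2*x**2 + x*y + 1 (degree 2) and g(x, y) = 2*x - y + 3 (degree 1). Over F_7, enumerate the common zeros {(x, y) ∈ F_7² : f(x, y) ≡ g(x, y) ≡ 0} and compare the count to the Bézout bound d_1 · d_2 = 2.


Common zeros: {(2, 0)}; count = 1; Bézout bound = 2.

deg(f) = 2, deg(g) = 1, so Bézout bound = 2.
Scan x ∈ F_7. For each x, list the y ∈ F_7 with f(x, y) ≡ 0 and those with g(x, y) ≡ 0 (mod 7); the common zeros in that column are the intersection.
  x = 0: f ≡ 0 at y ∈ ∅; g ≡ 0 at y ∈ {3}; common: ∅.
  x = 1: f ≡ 0 at y ∈ {1}; g ≡ 0 at y ∈ {5}; common: ∅.
  x = 2: f ≡ 0 at y ∈ {0}; g ≡ 0 at y ∈ {0}; common: {0}.
  x = 3: f ≡ 0 at y ∈ {1}; g ≡ 0 at y ∈ {2}; common: ∅.
  x = 4: f ≡ 0 at y ∈ {6}; g ≡ 0 at y ∈ {4}; common: ∅.
  x = 5: f ≡ 0 at y ∈ {0}; g ≡ 0 at y ∈ {6}; common: ∅.
  x = 6: f ≡ 0 at y ∈ {6}; g ≡ 0 at y ∈ {1}; common: ∅.
Collecting: common zeros = {(2, 0)}, so the count is 1.
Comparison with the Bézout bound: 1 ≤ 2 = deg(f)·deg(g), as expected for curves with no common component (the affine F_7-count falls short of the bound because intersections may lie at infinity, over extension fields, or carry multiplicity).


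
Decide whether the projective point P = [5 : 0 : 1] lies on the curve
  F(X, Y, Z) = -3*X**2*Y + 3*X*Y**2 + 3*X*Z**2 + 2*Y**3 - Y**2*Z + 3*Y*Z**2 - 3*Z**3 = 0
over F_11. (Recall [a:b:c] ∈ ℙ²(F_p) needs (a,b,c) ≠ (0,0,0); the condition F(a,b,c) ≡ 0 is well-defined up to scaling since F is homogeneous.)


F(5,0,1) ≡ 1 (mod 11); P is NOT on the curve.

Evaluate F(5, 0, 1) term-by-term (mod 11).
  -3*X**2*Y ↦ -3·25·0·1 = 0
  3*X*Y**2 ↦ 3·5·0·1 = 0
  3*X*Z**2 ↦ 3·5·1·1 = 15
  2*Y**3 ↦ 2·1·0·1 = 0
  -Y**2*Z ↦ -1·1·0·1 = 0
  3*Y*Z**2 ↦ 3·1·0·1 = 0
  -3*Z**3 ↦ -3·1·1·1 = -3
Sum: F(5, 0, 1) = (0) + (0) + (15) + (0) + (0) + (0) + (-3) = 12.
Reducing mod 11: 12 ≡ 1 (mod 11).
Since F(a, b, c) ≡ 1 ≠ 0 (mod 11), P does NOT lie on the curve.


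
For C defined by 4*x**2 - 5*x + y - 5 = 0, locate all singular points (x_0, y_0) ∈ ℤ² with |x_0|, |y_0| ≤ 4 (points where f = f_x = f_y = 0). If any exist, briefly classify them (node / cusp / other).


No singular points in the scanned grid; C is smooth there.

Compute partial derivatives:
  f_x = 8*x - 5.
  f_y = 1.
f_y = 1 is a nonzero constant, so f_y never vanishes: no point (x, y) can satisfy f = f_x = f_y = 0. In particular no (x, y) ∈ {−4, ..., 4}² is singular; the curve is smooth.


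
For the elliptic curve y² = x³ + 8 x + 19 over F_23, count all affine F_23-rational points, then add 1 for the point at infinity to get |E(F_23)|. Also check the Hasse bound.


Affine points = {(3, 1), (3, 22), (4, 0), (5, 0), (7, 2), (7, 21), (10, 8), (10, 15), (11, 9), (11, 14), (12, 7), (12, 16), (14, 0), (15, 8), (15, 15), (17, 10), (17, 13), (21, 8), (21, 15)}; affine count = 19; |E(F_23)| = 20.

Discriminant check: Δ ∝ 4a³ + 27b² = 4·8³ + 27·19² = 4·512 + 27·361 ≡ 19 (mod 23). Nonzero ⇒ E is nonsingular.
For each x ∈ F_23, compute rhs = x³ + 8·x + 19 mod 23, then count y ∈ F_23 with y² ≡ rhs.
  x = 0: rhs = 19, matching y values: none (0 points).
  x = 1: rhs = 5, matching y values: none (0 points).
  x = 2: rhs = 20, matching y values: none (0 points).
  x = 3: rhs = 1, matching y values: 1, 22 (2 points).
  x = 4: rhs = 0, matching y values: 0 (1 points).
  x = 5: rhs = 0, matching y values: 0 (1 points).
  x = 6: rhs = 7, matching y values: none (0 points).
  x = 7: rhs = 4, matching y values: 2, 21 (2 points).
  x = 8: rhs = 20, matching y values: none (0 points).
  x = 9: rhs = 15, matching y values: none (0 points).
  x = 10: rhs = 18, matching y values: 8, 15 (2 points).
  x = 11: rhs = 12, matching y values: 9, 14 (2 points).
  x = 12: rhs = 3, matching y values: 7, 16 (2 points).
  x = 13: rhs = 20, matching y values: none (0 points).
  x = 14: rhs = 0, matching y values: 0 (1 points).
  x = 15: rhs = 18, matching y values: 8, 15 (2 points).
  x = 16: rhs = 11, matching y values: none (0 points).
  x = 17: rhs = 8, matching y values: 10, 13 (2 points).
  x = 18: rhs = 15, matching y values: none (0 points).
  x = 19: rhs = 15, matching y values: none (0 points).
  x = 20: rhs = 14, matching y values: none (0 points).
  x = 21: rhs = 18, matching y values: 8, 15 (2 points).
  x = 22: rhs = 10, matching y values: none (0 points).
Total affine count: 19.
Full point count |E(F_23)| = 19 + 1 = 20.
Hasse bound: |20 − (23+1)| = |-4| = 4 ≤ 2√23 ≈ 9.5917 ✓.


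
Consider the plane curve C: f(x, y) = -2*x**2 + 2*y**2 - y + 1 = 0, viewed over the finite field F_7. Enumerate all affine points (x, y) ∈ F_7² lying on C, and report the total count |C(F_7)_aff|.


Affine F_7-points: {(0, 2), (1, 1), (1, 3), (2, 0), (2, 4), (3, 5), (3, 6), (4, 5), (4, 6), (5, 0), (5, 4), (6, 1), (6, 3)}; count = 13.

For each of the 49 pairs (x, y) ∈ F_7², evaluate f(x, y) mod 7. Record the zeros.
  x = 0: [0↦1, 1↦2, 2↦0, 3↦2, 4↦1, 5↦4, 6↦4]  zeros at y ∈ {2}
  x = 1: [0↦6, 1↦0, 2↦5, 3↦0, 4↦6, 5↦2, 6↦2]  zeros at y ∈ {1, 3}
  x = 2: [0↦0, 1↦1, 2↦6, 3↦1, 4↦0, 5↦3, 6↦3]  zeros at y ∈ {0, 4}
  x = 3: [0↦4, 1↦5, 2↦3, 3↦5, 4↦4, 5↦0, 6↦0]  zeros at y ∈ {5, 6}
  x = 4: [0↦4, 1↦5, 2↦3, 3↦5, 4↦4, 5↦0, 6↦0]  zeros at y ∈ {5, 6}
  x = 5: [0↦0, 1↦1, 2↦6, 3↦1, 4↦0, 5↦3, 6↦3]  zeros at y ∈ {0, 4}
  x = 6: [0↦6, 1↦0, 2↦5, 3↦0, 4↦6, 5↦2, 6↦2]  zeros at y ∈ {1, 3}
Collecting zeros: affine points = {(0, 2), (1, 1), (1, 3), (2, 0), (2, 4), (3, 5), (3, 6), (4, 5), (4, 6), (5, 0), (5, 4), (6, 1), (6, 3)}.
Total count |C(F_7)_aff| = 13.


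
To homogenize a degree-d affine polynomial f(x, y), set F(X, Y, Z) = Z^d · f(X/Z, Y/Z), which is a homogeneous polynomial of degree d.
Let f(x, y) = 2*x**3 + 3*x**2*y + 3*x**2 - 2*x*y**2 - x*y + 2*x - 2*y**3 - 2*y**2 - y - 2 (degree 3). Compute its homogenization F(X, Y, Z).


F(X, Y, Z) = 2*X**3 + 3*X**2*Y + 3*X**2*Z - 2*X*Y**2 - X*Y*Z + 2*X*Z**2 - 2*Y**3 - 2*Y**2*Z - Y*Z**2 - 2*Z**3

deg(f) = 3.
Substitute x = X/Z, y = Y/Z into f, then multiply by Z^3.
  monomial 2·x^3·y^0 ↦ 2·X^3·Y^0·Z^0.
  monomial 3·x^2·y^1 ↦ 3·X^2·Y^1·Z^0.
  monomial 3·x^2·y^0 ↦ 3·X^2·Y^0·Z^1.
  monomial -2·x^1·y^2 ↦ -2·X^1·Y^2·Z^0.
  monomial -1·x^1·y^1 ↦ -1·X^1·Y^1·Z^1.
  monomial 2·x^1·y^0 ↦ 2·X^1·Y^0·Z^2.
  monomial -2·x^0·y^3 ↦ -2·X^0·Y^3·Z^0.
  monomial -2·x^0·y^2 ↦ -2·X^0·Y^2·Z^1.
  monomial -1·x^0·y^1 ↦ -1·X^0·Y^1·Z^2.
  monomial -2·x^0·y^0 ↦ -2·X^0·Y^0·Z^3.
Collecting: F(X, Y, Z) = 2*X**3 + 3*X**2*Y + 3*X**2*Z - 2*X*Y**2 - X*Y*Z + 2*X*Z**2 - 2*Y**3 - 2*Y**2*Z - Y*Z**2 - 2*Z**3.


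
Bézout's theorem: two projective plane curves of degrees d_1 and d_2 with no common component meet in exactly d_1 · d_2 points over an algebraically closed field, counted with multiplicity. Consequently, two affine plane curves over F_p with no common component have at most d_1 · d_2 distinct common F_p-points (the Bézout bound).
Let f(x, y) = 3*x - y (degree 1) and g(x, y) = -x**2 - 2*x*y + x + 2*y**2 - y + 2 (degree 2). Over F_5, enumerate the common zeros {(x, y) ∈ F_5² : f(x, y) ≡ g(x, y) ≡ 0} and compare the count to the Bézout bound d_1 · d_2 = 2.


Common zeros: {(3, 4), (4, 2)}; count = 2; Bézout bound = 2.

deg(f) = 1, deg(g) = 2, so Bézout bound = 2.
Scan x ∈ F_5. For each x, list the y ∈ F_5 with f(x, y) ≡ 0 and those with g(x, y) ≡ 0 (mod 5); the common zeros in that column are the intersection.
  x = 0: f ≡ 0 at y ∈ {0}; g ≡ 0 at y ∈ {4}; common: ∅.
  x = 1: f ≡ 0 at y ∈ {3}; g ≡ 0 at y ∈ ∅; common: ∅.
  x = 2: f ≡ 0 at y ∈ {1}; g ≡ 0 at y ∈ {0}; common: ∅.
  x = 3: f ≡ 0 at y ∈ {4}; g ≡ 0 at y ∈ {2, 4}; common: {4}.
  x = 4: f ≡ 0 at y ∈ {2}; g ≡ 0 at y ∈ {0, 2}; common: {2}.
Collecting: common zeros = {(3, 4), (4, 2)}, so the count is 2.
Comparison with the Bézout bound: 2 ≤ 2 = deg(f)·deg(g), as expected for curves with no common component (the bound is attained).


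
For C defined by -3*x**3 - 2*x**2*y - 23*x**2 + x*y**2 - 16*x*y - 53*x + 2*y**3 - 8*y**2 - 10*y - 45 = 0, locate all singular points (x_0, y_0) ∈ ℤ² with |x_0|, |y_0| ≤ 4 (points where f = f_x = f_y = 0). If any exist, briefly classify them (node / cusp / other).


Singular points: {(-3, 2)}; classification: cusp.

Compute partial derivatives:
  f_x = -9*x**2 - 4*x*y - 46*x + y**2 - 16*y - 53.
  f_y = -2*x**2 + 2*x*y - 16*x + 6*y**2 - 16*y - 10.
Scan x_0 ∈ {−4, ..., 4}. For each x_0, f_y(x_0, y) is a polynomial in y; find its integer roots y ∈ {−4, ..., 4}, then test f_x and f at those candidates.
  x = -4: f_y(-4, y) = 6*y**2 - 24*y + 22; no integer root y with |y| ≤ 4.
  x = -3: f_y(-3, y) = 6*y**2 - 22*y + 20; vanishes at y ∈ {2}. (-3, 2): f_x = 0, f = 0 — SINGULAR.
  x = -2: f_y(-2, y) = 6*y**2 - 20*y + 14; vanishes at y ∈ {1}. (-2, 1): f_x = -4 ≠ 0.
  x = -1: f_y(-1, y) = 6*y**2 - 18*y + 4; no integer root y with |y| ≤ 4.
  x = 0: f_y(0, y) = 6*y**2 - 16*y - 10; no integer root y with |y| ≤ 4.
  x = 1: f_y(1, y) = 6*y**2 - 14*y - 28; no integer root y with |y| ≤ 4.
  x = 2: f_y(2, y) = 6*y**2 - 12*y - 50; no integer root y with |y| ≤ 4.
  x = 3: f_y(3, y) = 6*y**2 - 10*y - 76; no integer root y with |y| ≤ 4.
  x = 4: f_y(4, y) = 6*y**2 - 8*y - 106; no integer root y with |y| ≤ 4.
Only singular point on the grid: (-3, 2).
Classify: substitute x = -3 + u, y = 2 + v and expand: f = -3*u**3 - 2*u**2*v + u*v**2 + 2*v**3 + v**2.
No constant or linear terms (consistent with a singular point). Quadratic part: v**2. Cubic part: -3*u**3 - 2*u**2*v + u*v**2 + 2*v**3.
The quadratic part v**2 is a perfect square, so there is a single (double) tangent line v = 0, i.e. y = 2. Restricting the cubic part to that line (v = 0) leaves -3*u**3 ≠ 0, so f is not divisible by v and the branch is v² ≈ 3*u**3 to lowest order — this is a cusp.
Classification: cusp.


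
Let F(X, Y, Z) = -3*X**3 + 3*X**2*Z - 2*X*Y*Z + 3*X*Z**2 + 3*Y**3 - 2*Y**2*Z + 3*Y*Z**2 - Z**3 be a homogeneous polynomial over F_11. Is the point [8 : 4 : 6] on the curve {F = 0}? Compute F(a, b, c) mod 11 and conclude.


F(8,4,6) ≡ 4 (mod 11); P is NOT on the curve.

Evaluate F(8, 4, 6) term-by-term (mod 11).
  -3*X**3 ↦ -3·512·1·1 = -1536
  3*X**2*Z ↦ 3·64·1·6 = 1152
  -2*X*Y*Z ↦ -2·8·4·6 = -384
  3*X*Z**2 ↦ 3·8·1·36 = 864
  3*Y**3 ↦ 3·1·64·1 = 192
  -2*Y**2*Z ↦ -2·1·16·6 = -192
  3*Y*Z**2 ↦ 3·1·4·36 = 432
  -Z**3 ↦ -1·1·1·216 = -216
Sum: F(8, 4, 6) = (-1536) + (1152) + (-384) + (864) + (192) + (-192) + (432) + (-216) = 312.
Reducing mod 11: 312 ≡ 4 (mod 11).
Since F(a, b, c) ≡ 4 ≠ 0 (mod 11), P does NOT lie on the curve.


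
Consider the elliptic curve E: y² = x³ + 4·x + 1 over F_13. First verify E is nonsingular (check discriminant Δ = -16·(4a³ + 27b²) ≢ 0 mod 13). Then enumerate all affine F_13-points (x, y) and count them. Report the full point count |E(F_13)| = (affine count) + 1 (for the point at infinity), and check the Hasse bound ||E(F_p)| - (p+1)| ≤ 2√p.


Affine points = {(0, 1), (0, 12), (2, 2), (2, 11), (3, 1), (3, 12), (4, 4), (4, 9), (5, 4), (5, 9), (8, 5), (8, 8), (9, 5), (9, 8), (10, 1), (10, 12), (12, 3), (12, 10)}; affine count = 18; |E(F_13)| = 19.

Discriminant check: Δ ∝ 4a³ + 27b² = 4·4³ + 27·1² = 4·64 + 27·1 ≡ 10 (mod 13). Nonzero ⇒ E is nonsingular.
For each x ∈ F_13, compute rhs = x³ + 4·x + 1 mod 13, then count y ∈ F_13 with y² ≡ rhs.
  x = 0: rhs = 1, matching y values: 1, 12 (2 points).
  x = 1: rhs = 6, matching y values: none (0 points).
  x = 2: rhs = 4, matching y values: 2, 11 (2 points).
  x = 3: rhs = 1, matching y values: 1, 12 (2 points).
  x = 4: rhs = 3, matching y values: 4, 9 (2 points).
  x = 5: rhs = 3, matching y values: 4, 9 (2 points).
  x = 6: rhs = 7, matching y values: none (0 points).
  x = 7: rhs = 8, matching y values: none (0 points).
  x = 8: rhs = 12, matching y values: 5, 8 (2 points).
  x = 9: rhs = 12, matching y values: 5, 8 (2 points).
  x = 10: rhs = 1, matching y values: 1, 12 (2 points).
  x = 11: rhs = 11, matching y values: none (0 points).
  x = 12: rhs = 9, matching y values: 3, 10 (2 points).
Total affine count: 18.
Full point count |E(F_13)| = 18 + 1 = 19.
Hasse bound: |19 − (13+1)| = |5| = 5 ≤ 2√13 ≈ 7.2111 ✓.


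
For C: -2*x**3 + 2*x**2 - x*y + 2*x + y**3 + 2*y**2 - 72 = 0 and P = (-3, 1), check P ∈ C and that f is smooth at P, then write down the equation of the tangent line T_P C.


Tangent line at P: -65*x + 10*y - 205 = 0.

Step 1: f(-3, 1) = 0, so P lies on C.
Step 2: partial derivatives
  f_x(x, y) = -6*x**2 + 4*x - y + 2, f_y(x, y) = -x + 3*y**2 + 4*y.
  f_x(P) = -65, f_y(P) = 10 (gradient nonzero, so P is smooth).
Step 3: tangent line at P: -65·(x − -3) + 10·(y − 1) = 0.
Expanding: -65*x + 10*y - 205 = 0.


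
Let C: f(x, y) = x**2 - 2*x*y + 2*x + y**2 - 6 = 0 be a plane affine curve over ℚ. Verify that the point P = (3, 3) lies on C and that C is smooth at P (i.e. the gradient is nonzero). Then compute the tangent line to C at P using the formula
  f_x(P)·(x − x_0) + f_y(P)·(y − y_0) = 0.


Tangent line at P: 2*x - 6 = 0.

Step 1: f(3, 3) = 0, so P lies on C.
Step 2: partial derivatives
  f_x(x, y) = 2*x - 2*y + 2, f_y(x, y) = -2*x + 2*y.
  f_x(P) = 2, f_y(P) = 0 (gradient nonzero, so P is smooth).
Step 3: tangent line at P: 2·(x − 3) + 0·(y − 3) = 0.
Expanding: 2*x - 6 = 0.


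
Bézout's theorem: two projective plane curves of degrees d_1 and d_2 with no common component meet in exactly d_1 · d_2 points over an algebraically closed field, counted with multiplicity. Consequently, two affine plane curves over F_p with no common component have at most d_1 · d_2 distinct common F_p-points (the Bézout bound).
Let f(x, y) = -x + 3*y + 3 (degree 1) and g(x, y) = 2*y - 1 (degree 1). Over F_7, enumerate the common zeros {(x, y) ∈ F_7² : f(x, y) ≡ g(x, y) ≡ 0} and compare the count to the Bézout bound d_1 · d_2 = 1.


Common zeros: {(1, 4)}; count = 1; Bézout bound = 1.

deg(f) = 1, deg(g) = 1, so Bézout bound = 1.
Scan x ∈ F_7. For each x, list the y ∈ F_7 with f(x, y) ≡ 0 and those with g(x, y) ≡ 0 (mod 7); the common zeros in that column are the intersection.
  x = 0: f ≡ 0 at y ∈ {6}; g ≡ 0 at y ∈ {4}; common: ∅.
  x = 1: f ≡ 0 at y ∈ {4}; g ≡ 0 at y ∈ {4}; common: {4}.
  x = 2: f ≡ 0 at y ∈ {2}; g ≡ 0 at y ∈ {4}; common: ∅.
  x = 3: f ≡ 0 at y ∈ {0}; g ≡ 0 at y ∈ {4}; common: ∅.
  x = 4: f ≡ 0 at y ∈ {5}; g ≡ 0 at y ∈ {4}; common: ∅.
  x = 5: f ≡ 0 at y ∈ {3}; g ≡ 0 at y ∈ {4}; common: ∅.
  x = 6: f ≡ 0 at y ∈ {1}; g ≡ 0 at y ∈ {4}; common: ∅.
Collecting: common zeros = {(1, 4)}, so the count is 1.
Comparison with the Bézout bound: 1 ≤ 1 = deg(f)·deg(g), as expected for curves with no common component (the bound is attained).


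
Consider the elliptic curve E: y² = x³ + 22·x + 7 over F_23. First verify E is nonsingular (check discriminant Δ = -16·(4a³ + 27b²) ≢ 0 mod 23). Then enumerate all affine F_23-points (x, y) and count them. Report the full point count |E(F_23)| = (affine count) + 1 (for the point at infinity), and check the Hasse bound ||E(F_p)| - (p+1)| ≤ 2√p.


Affine points = {(2, 6), (2, 17), (3, 10), (3, 13), (5, 9), (5, 14), (10, 10), (10, 13), (11, 4), (11, 19), (13, 11), (13, 12), (14, 0), (15, 3), (15, 20), (16, 4), (16, 19), (17, 2), (17, 21), (18, 5), (18, 18), (19, 4), (19, 19), (20, 11), (20, 12), (21, 1), (21, 22)}; affine count = 27; |E(F_23)| = 28.

Discriminant check: Δ ∝ 4a³ + 27b² = 4·22³ + 27·7² = 4·10648 + 27·49 ≡ 8 (mod 23). Nonzero ⇒ E is nonsingular.
For each x ∈ F_23, compute rhs = x³ + 22·x + 7 mod 23, then count y ∈ F_23 with y² ≡ rhs.
  x = 0: rhs = 7, matching y values: none (0 points).
  x = 1: rhs = 7, matching y values: none (0 points).
  x = 2: rhs = 13, matching y values: 6, 17 (2 points).
  x = 3: rhs = 8, matching y values: 10, 13 (2 points).
  x = 4: rhs = 21, matching y values: none (0 points).
  x = 5: rhs = 12, matching y values: 9, 14 (2 points).
  x = 6: rhs = 10, matching y values: none (0 points).
  x = 7: rhs = 21, matching y values: none (0 points).
  x = 8: rhs = 5, matching y values: none (0 points).
  x = 9: rhs = 14, matching y values: none (0 points).
  x = 10: rhs = 8, matching y values: 10, 13 (2 points).
  x = 11: rhs = 16, matching y values: 4, 19 (2 points).
  x = 12: rhs = 21, matching y values: none (0 points).
  x = 13: rhs = 6, matching y values: 11, 12 (2 points).
  x = 14: rhs = 0, matching y values: 0 (1 points).
  x = 15: rhs = 9, matching y values: 3, 20 (2 points).
  x = 16: rhs = 16, matching y values: 4, 19 (2 points).
  x = 17: rhs = 4, matching y values: 2, 21 (2 points).
  x = 18: rhs = 2, matching y values: 5, 18 (2 points).
  x = 19: rhs = 16, matching y values: 4, 19 (2 points).
  x = 20: rhs = 6, matching y values: 11, 12 (2 points).
  x = 21: rhs = 1, matching y values: 1, 22 (2 points).
  x = 22: rhs = 7, matching y values: none (0 points).
Total affine count: 27.
Full point count |E(F_23)| = 27 + 1 = 28.
Hasse bound: |28 − (23+1)| = |4| = 4 ≤ 2√23 ≈ 9.5917 ✓.


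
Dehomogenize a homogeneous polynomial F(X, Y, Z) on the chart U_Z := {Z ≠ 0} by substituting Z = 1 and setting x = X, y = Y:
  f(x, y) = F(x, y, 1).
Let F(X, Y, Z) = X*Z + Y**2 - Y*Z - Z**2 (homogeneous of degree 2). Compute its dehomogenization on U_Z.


f(x, y) = x + y**2 - y - 1

On U_Z we set Z = 1. Each monomial c·X^i·Y^j·Z^k in F becomes c·x^i·y^j·1^k = c·x^i·y^j.
Substituting Z = 1: F(X, Y, 1) = x + y**2 - y - 1.
Note: deg(f) ≤ deg(F) = 2; strict inequality happens when F is divisible by Z (lost terms).


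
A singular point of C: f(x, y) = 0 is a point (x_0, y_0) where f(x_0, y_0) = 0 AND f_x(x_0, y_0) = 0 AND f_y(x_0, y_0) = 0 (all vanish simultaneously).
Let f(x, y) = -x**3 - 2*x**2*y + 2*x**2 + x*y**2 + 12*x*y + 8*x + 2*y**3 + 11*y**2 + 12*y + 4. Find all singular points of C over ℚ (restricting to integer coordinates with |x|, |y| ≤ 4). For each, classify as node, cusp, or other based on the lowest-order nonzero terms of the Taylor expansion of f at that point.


Singular points: {(2, -2)}; classification: cusp.

Compute partial derivatives:
  f_x = -3*x**2 - 4*x*y + 4*x + y**2 + 12*y + 8.
  f_y = -2*x**2 + 2*x*y + 12*x + 6*y**2 + 22*y + 12.
Scan x_0 ∈ {−4, ..., 4}. For each x_0, f_y(x_0, y) is a polynomial in y; find its integer roots y ∈ {−4, ..., 4}, then test f_x and f at those candidates.
  x = -4: f_y(-4, y) = 6*y**2 + 14*y - 68; no integer root y with |y| ≤ 4.
  x = -3: f_y(-3, y) = 6*y**2 + 16*y - 42; no integer root y with |y| ≤ 4.
  x = -2: f_y(-2, y) = 6*y**2 + 18*y - 20; no integer root y with |y| ≤ 4.
  x = -1: f_y(-1, y) = 6*y**2 + 20*y - 2; no integer root y with |y| ≤ 4.
  x = 0: f_y(0, y) = 6*y**2 + 22*y + 12; vanishes at y ∈ {-3}. (0, -3): f_x = -19 ≠ 0.
  x = 1: f_y(1, y) = 6*y**2 + 24*y + 22; no integer root y with |y| ≤ 4.
  x = 2: f_y(2, y) = 6*y**2 + 26*y + 28; vanishes at y ∈ {-2}. (2, -2): f_x = 0, f = 0 — SINGULAR.
  x = 3: f_y(3, y) = 6*y**2 + 28*y + 30; vanishes at y ∈ {-3}. (3, -3): f_x = 2 ≠ 0.
  x = 4: f_y(4, y) = 6*y**2 + 30*y + 28; no integer root y with |y| ≤ 4.
Only singular point on the grid: (2, -2).
Classify: substitute x = 2 + u, y = -2 + v and expand: f = -u**3 - 2*u**2*v + u*v**2 + 2*v**3 + v**2.
No constant or linear terms (consistent with a singular point). Quadratic part: v**2. Cubic part: -u**3 - 2*u**2*v + u*v**2 + 2*v**3.
The quadratic part v**2 is a perfect square, so there is a single (double) tangent line v = 0, i.e. y = -2. Restricting the cubic part to that line (v = 0) leaves -u**3 ≠ 0, so f is not divisible by v and the branch is v² ≈ u**3 to lowest order — this is a cusp.
Classification: cusp.


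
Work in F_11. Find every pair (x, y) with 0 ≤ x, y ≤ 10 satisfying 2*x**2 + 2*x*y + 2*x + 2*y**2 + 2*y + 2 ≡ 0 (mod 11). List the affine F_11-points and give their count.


Affine F_11-points: {(1, 2), (1, 7), (2, 1), (2, 7), (5, 8), (6, 6), (6, 9), (7, 1), (7, 2), (8, 5), (8, 8), (9, 6)}; count = 12.

For each of the 121 pairs (x, y) ∈ F_11², evaluate f(x, y) mod 11. Record the zeros.
  x = 0: [0↦2, 1↦6, 2↦3, 3↦4, 4↦9, 5↦7, 6↦9, 7↦4, 8↦3, 9↦6, 10↦2]  zeros at y ∈ ∅
  x = 1: [0↦6, 1↦1, 2↦0, 3↦3, 4↦10, 5↦10, 6↦3, 7↦0, 8↦1, 9↦6, 10↦4]  zeros at y ∈ {2, 7}
  x = 2: [0↦3, 1↦0, 2↦1, 3↦6, 4↦4, 5↦6, 6↦1, 7↦0, 8↦3, 9↦10, 10↦10]  zeros at y ∈ {1, 7}
  x = 3: [0↦4, 1↦3, 2↦6, 3↦2, 4↦2, 5↦6, 6↦3, 7↦4, 8↦9, 9↦7, 10↦9]  zeros at y ∈ ∅
  x = 4: [0↦9, 1↦10, 2↦4, 3↦2, 4↦4, 5↦10, 6↦9, 7↦1, 8↦8, 9↦8, 10↦1]  zeros at y ∈ ∅
  x = 5: [0↦7, 1↦10, 2↦6, 3↦6, 4↦10, 5↦7, 6↦8, 7↦2, 8↦0, 9↦2, 10↦8]  zeros at y ∈ {8}
  x = 6: [0↦9, 1↦3, 2↦1, 3↦3, 4↦9, 5↦8, 6↦0, 7↦7, 8↦7, 9↦0, 10↦8]  zeros at y ∈ {6, 9}
  x = 7: [0↦4, 1↦0, 2↦0, 3↦4, 4↦1, 5↦2, 6↦7, 7↦5, 8↦7, 9↦2, 10↦1]  zeros at y ∈ {1, 2}
  x = 8: [0↦3, 1↦1, 2↦3, 3↦9, 4↦8, 5↦0, 6↦7, 7↦7, 8↦0, 9↦8, 10↦9]  zeros at y ∈ {5, 8}
  x = 9: [0↦6, 1↦6, 2↦10, 3↦7, 4↦8, 5↦2, 6↦0, 7↦2, 8↦8, 9↦7, 10↦10]  zeros at y ∈ {6}
  x = 10: [0↦2, 1↦4, 2↦10, 3↦9, 4↦1, 5↦8, 6↦8, 7↦1, 8↦9, 9↦10, 10↦4]  zeros at y ∈ ∅
Collecting zeros: affine points = {(1, 2), (1, 7), (2, 1), (2, 7), (5, 8), (6, 6), (6, 9), (7, 1), (7, 2), (8, 5), (8, 8), (9, 6)}.
Total count |C(F_11)_aff| = 12.


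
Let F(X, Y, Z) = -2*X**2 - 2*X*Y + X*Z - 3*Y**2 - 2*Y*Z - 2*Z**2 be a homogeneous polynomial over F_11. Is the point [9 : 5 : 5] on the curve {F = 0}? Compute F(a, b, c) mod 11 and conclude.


F(9,5,5) ≡ 3 (mod 11); P is NOT on the curve.

Evaluate F(9, 5, 5) term-by-term (mod 11).
  -2*X**2 ↦ -2·81·1·1 = -162
  -2*X*Y ↦ -2·9·5·1 = -90
  X*Z ↦ 1·9·1·5 = 45
  -3*Y**2 ↦ -3·1·25·1 = -75
  -2*Y*Z ↦ -2·1·5·5 = -50
  -2*Z**2 ↦ -2·1·1·25 = -50
Sum: F(9, 5, 5) = (-162) + (-90) + (45) + (-75) + (-50) + (-50) = -382.
Reducing mod 11: -382 ≡ 3 (mod 11).
Since F(a, b, c) ≡ 3 ≠ 0 (mod 11), P does NOT lie on the curve.


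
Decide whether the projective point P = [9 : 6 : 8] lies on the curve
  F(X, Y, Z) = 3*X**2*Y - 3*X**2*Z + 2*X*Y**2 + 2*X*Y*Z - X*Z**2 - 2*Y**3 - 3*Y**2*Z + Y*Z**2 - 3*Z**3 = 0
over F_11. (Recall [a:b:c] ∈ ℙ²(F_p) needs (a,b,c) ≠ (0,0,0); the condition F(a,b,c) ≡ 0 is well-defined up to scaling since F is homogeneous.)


F(9,6,8) ≡ 4 (mod 11); P is NOT on the curve.

Evaluate F(9, 6, 8) term-by-term (mod 11).
  3*X**2*Y ↦ 3·81·6·1 = 1458
  -3*X**2*Z ↦ -3·81·1·8 = -1944
  2*X*Y**2 ↦ 2·9·36·1 = 648
  2*X*Y*Z ↦ 2·9·6·8 = 864
  -X*Z**2 ↦ -1·9·1·64 = -576
  -2*Y**3 ↦ -2·1·216·1 = -432
  -3*Y**2*Z ↦ -3·1·36·8 = -864
  Y*Z**2 ↦ 1·1·6·64 = 384
  -3*Z**3 ↦ -3·1·1·512 = -1536
Sum: F(9, 6, 8) = (1458) + (-1944) + (648) + (864) + (-576) + (-432) + (-864) + (384) + (-1536) = -1998.
Reducing mod 11: -1998 ≡ 4 (mod 11).
Since F(a, b, c) ≡ 4 ≠ 0 (mod 11), P does NOT lie on the curve.


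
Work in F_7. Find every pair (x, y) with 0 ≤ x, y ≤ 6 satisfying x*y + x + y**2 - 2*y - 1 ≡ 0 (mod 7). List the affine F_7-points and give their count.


Affine F_7-points: {(0, 4), (0, 5), (1, 0), (1, 1), (3, 3), (5, 2)}; count = 6.

For each of the 49 pairs (x, y) ∈ F_7², evaluate f(x, y) mod 7. Record the zeros.
  x = 0: [0↦6, 1↦5, 2↦6, 3↦2, 4↦0, 5↦0, 6↦2]  zeros at y ∈ {4, 5}
  x = 1: [0↦0, 1↦0, 2↦2, 3↦6, 4↦5, 5↦6, 6↦2]  zeros at y ∈ {0, 1}
  x = 2: [0↦1, 1↦2, 2↦5, 3↦3, 4↦3, 5↦5, 6↦2]  zeros at y ∈ ∅
  x = 3: [0↦2, 1↦4, 2↦1, 3↦0, 4↦1, 5↦4, 6↦2]  zeros at y ∈ {3}
  x = 4: [0↦3, 1↦6, 2↦4, 3↦4, 4↦6, 5↦3, 6↦2]  zeros at y ∈ ∅
  x = 5: [0↦4, 1↦1, 2↦0, 3↦1, 4↦4, 5↦2, 6↦2]  zeros at y ∈ {2}
  x = 6: [0↦5, 1↦3, 2↦3, 3↦5, 4↦2, 5↦1, 6↦2]  zeros at y ∈ ∅
Collecting zeros: affine points = {(0, 4), (0, 5), (1, 0), (1, 1), (3, 3), (5, 2)}.
Total count |C(F_7)_aff| = 6.


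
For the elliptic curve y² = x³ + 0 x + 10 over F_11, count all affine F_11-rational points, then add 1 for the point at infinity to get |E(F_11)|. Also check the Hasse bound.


Affine points = {(1, 0), (3, 2), (3, 9), (5, 5), (5, 6), (7, 1), (7, 10), (8, 4), (8, 7), (10, 3), (10, 8)}; affine count = 11; |E(F_11)| = 12.

Discriminant check: Δ ∝ 4a³ + 27b² = 4·0³ + 27·10² = 4·0 + 27·100 ≡ 5 (mod 11). Nonzero ⇒ E is nonsingular.
For each x ∈ F_11, compute rhs = x³ + 0·x + 10 mod 11, then count y ∈ F_11 with y² ≡ rhs.
  x = 0: rhs = 10, matching y values: none (0 points).
  x = 1: rhs = 0, matching y values: 0 (1 points).
  x = 2: rhs = 7, matching y values: none (0 points).
  x = 3: rhs = 4, matching y values: 2, 9 (2 points).
  x = 4: rhs = 8, matching y values: none (0 points).
  x = 5: rhs = 3, matching y values: 5, 6 (2 points).
  x = 6: rhs = 6, matching y values: none (0 points).
  x = 7: rhs = 1, matching y values: 1, 10 (2 points).
  x = 8: rhs = 5, matching y values: 4, 7 (2 points).
  x = 9: rhs = 2, matching y values: none (0 points).
  x = 10: rhs = 9, matching y values: 3, 8 (2 points).
Total affine count: 11.
Full point count |E(F_11)| = 11 + 1 = 12.
Hasse bound: |12 − (11+1)| = |0| = 0 ≤ 2√11 ≈ 6.6332 ✓.


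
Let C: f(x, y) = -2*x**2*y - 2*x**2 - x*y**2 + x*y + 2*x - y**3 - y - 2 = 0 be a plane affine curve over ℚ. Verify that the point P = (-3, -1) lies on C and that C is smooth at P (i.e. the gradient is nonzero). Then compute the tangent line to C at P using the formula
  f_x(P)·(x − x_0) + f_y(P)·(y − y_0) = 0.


Tangent line at P: -31*y - 31 = 0.

Step 1: f(-3, -1) = 0, so P lies on C.
Step 2: partial derivatives
  f_x(x, y) = -4*x*y - 4*x - y**2 + y + 2, f_y(x, y) = -2*x**2 - 2*x*y + x - 3*y**2 - 1.
  f_x(P) = 0, f_y(P) = -31 (gradient nonzero, so P is smooth).
Step 3: tangent line at P: 0·(x − -3) + -31·(y − -1) = 0.
Expanding: -31*y - 31 = 0.


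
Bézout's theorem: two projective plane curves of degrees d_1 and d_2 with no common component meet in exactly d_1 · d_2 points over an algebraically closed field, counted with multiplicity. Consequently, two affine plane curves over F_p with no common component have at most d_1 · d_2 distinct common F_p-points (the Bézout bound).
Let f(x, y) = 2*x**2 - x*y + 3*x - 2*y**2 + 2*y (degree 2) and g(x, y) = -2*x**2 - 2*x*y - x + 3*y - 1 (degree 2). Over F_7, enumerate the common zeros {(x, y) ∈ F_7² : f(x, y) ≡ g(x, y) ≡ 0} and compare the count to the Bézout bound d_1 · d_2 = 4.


Common zeros: {(5, 4), (5, 5)}; count = 2; Bézout bound = 4.

deg(f) = 2, deg(g) = 2, so Bézout bound = 4.
Scan x ∈ F_7. For each x, list the y ∈ F_7 with f(x, y) ≡ 0 and those with g(x, y) ≡ 0 (mod 7); the common zeros in that column are the intersection.
  x = 0: f ≡ 0 at y ∈ {0, 1}; g ≡ 0 at y ∈ {5}; common: ∅.
  x = 1: f ≡ 0 at y ∈ ∅; g ≡ 0 at y ∈ {4}; common: ∅.
  x = 2: f ≡ 0 at y ∈ {0}; g ≡ 0 at y ∈ {3}; common: ∅.
  x = 3: f ≡ 0 at y ∈ {5}; g ≡ 0 at y ∈ {2}; common: ∅.
  x = 4: f ≡ 0 at y ∈ ∅; g ≡ 0 at y ∈ {1}; common: ∅.
  x = 5: f ≡ 0 at y ∈ {4, 5}; g ≡ 0 at y ∈ {0, 1, 2, 3, 4, 5, 6}; common: {4, 5}.
  x = 6: f ≡ 0 at y ∈ {1, 4}; g ≡ 0 at y ∈ {6}; common: ∅.
Collecting: common zeros = {(5, 4), (5, 5)}, so the count is 2.
Comparison with the Bézout bound: 2 ≤ 4 = deg(f)·deg(g), as expected for curves with no common component (the affine F_7-count falls short of the bound because intersections may lie at infinity, over extension fields, or carry multiplicity).


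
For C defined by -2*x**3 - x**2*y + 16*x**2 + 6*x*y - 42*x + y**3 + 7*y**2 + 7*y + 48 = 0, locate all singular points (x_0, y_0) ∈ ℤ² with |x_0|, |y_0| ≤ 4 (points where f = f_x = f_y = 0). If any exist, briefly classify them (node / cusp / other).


Singular points: {(3, -2)}; classification: cusp.

Compute partial derivatives:
  f_x = -6*x**2 - 2*x*y + 32*x + 6*y - 42.
  f_y = -x**2 + 6*x + 3*y**2 + 14*y + 7.
Scan x_0 ∈ {−4, ..., 4}. For each x_0, f_y(x_0, y) is a polynomial in y; find its integer roots y ∈ {−4, ..., 4}, then test f_x and f at those candidates.
  x = -4: f_y(-4, y) = 3*y**2 + 14*y - 33; no integer root y with |y| ≤ 4.
  x = -3: f_y(-3, y) = 3*y**2 + 14*y - 20; no integer root y with |y| ≤ 4.
  x = -2: f_y(-2, y) = 3*y**2 + 14*y - 9; no integer root y with |y| ≤ 4.
  x = -1: f_y(-1, y) = 3*y**2 + 14*y; vanishes at y ∈ {0}. (-1, 0): f_x = -80 ≠ 0.
  x = 0: f_y(0, y) = 3*y**2 + 14*y + 7; no integer root y with |y| ≤ 4.
  x = 1: f_y(1, y) = 3*y**2 + 14*y + 12; no integer root y with |y| ≤ 4.
  x = 2: f_y(2, y) = 3*y**2 + 14*y + 15; vanishes at y ∈ {-3}. (2, -3): f_x = -8 ≠ 0.
  x = 3: f_y(3, y) = 3*y**2 + 14*y + 16; vanishes at y ∈ {-2}. (3, -2): f_x = 0, f = 0 — SINGULAR.
  x = 4: f_y(4, y) = 3*y**2 + 14*y + 15; vanishes at y ∈ {-3}. (4, -3): f_x = -4 ≠ 0.
Only singular point on the grid: (3, -2).
Classify: substitute x = 3 + u, y = -2 + v and expand: f = -2*u**3 - u**2*v + v**3 + v**2.
No constant or linear terms (consistent with a singular point). Quadratic part: v**2. Cubic part: -2*u**3 - u**2*v + v**3.
The quadratic part v**2 is a perfect square, so there is a single (double) tangent line v = 0, i.e. y = -2. Restricting the cubic part to that line (v = 0) leaves -2*u**3 ≠ 0, so f is not divisible by v and the branch is v² ≈ 2*u**3 to lowest order — this is a cusp.
Classification: cusp.


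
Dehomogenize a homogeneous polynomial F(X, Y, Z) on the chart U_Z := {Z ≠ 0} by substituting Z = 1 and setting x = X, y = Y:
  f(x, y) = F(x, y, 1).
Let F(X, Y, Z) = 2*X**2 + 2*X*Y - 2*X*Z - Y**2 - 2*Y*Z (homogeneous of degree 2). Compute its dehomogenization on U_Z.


f(x, y) = 2*x**2 + 2*x*y - 2*x - y**2 - 2*y

On U_Z we set Z = 1. Each monomial c·X^i·Y^j·Z^k in F becomes c·x^i·y^j·1^k = c·x^i·y^j.
Substituting Z = 1: F(X, Y, 1) = 2*x**2 + 2*x*y - 2*x - y**2 - 2*y.
Note: deg(f) ≤ deg(F) = 2; strict inequality happens when F is divisible by Z (lost terms).


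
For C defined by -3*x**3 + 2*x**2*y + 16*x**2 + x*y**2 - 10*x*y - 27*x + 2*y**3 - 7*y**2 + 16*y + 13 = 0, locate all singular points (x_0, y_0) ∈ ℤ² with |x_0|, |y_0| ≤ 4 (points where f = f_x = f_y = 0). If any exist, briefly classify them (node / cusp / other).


Singular points: {(2, 1)}; classification: cusp.

Compute partial derivatives:
  f_x = -9*x**2 + 4*x*y + 32*x + y**2 - 10*y - 27.
  f_y = 2*x**2 + 2*x*y - 10*x + 6*y**2 - 14*y + 16.
Scan x_0 ∈ {−4, ..., 4}. For each x_0, f_y(x_0, y) is a polynomial in y; find its integer roots y ∈ {−4, ..., 4}, then test f_x and f at those candidates.
  x = -4: f_y(-4, y) = 6*y**2 - 22*y + 88; no integer root y with |y| ≤ 4.
  x = -3: f_y(-3, y) = 6*y**2 - 20*y + 64; no integer root y with |y| ≤ 4.
  x = -2: f_y(-2, y) = 6*y**2 - 18*y + 44; no integer root y with |y| ≤ 4.
  x = -1: f_y(-1, y) = 6*y**2 - 16*y + 28; no integer root y with |y| ≤ 4.
  x = 0: f_y(0, y) = 6*y**2 - 14*y + 16; no integer root y with |y| ≤ 4.
  x = 1: f_y(1, y) = 6*y**2 - 12*y + 8; no integer root y with |y| ≤ 4.
  x = 2: f_y(2, y) = 6*y**2 - 10*y + 4; vanishes at y ∈ {1}. (2, 1): f_x = 0, f = 0 — SINGULAR.
  x = 3: f_y(3, y) = 6*y**2 - 8*y + 4; no integer root y with |y| ≤ 4.
  x = 4: f_y(4, y) = 6*y**2 - 6*y + 8; no integer root y with |y| ≤ 4.
Only singular point on the grid: (2, 1).
Classify: substitute x = 2 + u, y = 1 + v and expand: f = -3*u**3 + 2*u**2*v + u*v**2 + 2*v**3 + v**2.
No constant or linear terms (consistent with a singular point). Quadratic part: v**2. Cubic part: -3*u**3 + 2*u**2*v + u*v**2 + 2*v**3.
The quadratic part v**2 is a perfect square, so there is a single (double) tangent line v = 0, i.e. y = 1. Restricting the cubic part to that line (v = 0) leaves -3*u**3 ≠ 0, so f is not divisible by v and the branch is v² ≈ 3*u**3 to lowest order — this is a cusp.
Classification: cusp.


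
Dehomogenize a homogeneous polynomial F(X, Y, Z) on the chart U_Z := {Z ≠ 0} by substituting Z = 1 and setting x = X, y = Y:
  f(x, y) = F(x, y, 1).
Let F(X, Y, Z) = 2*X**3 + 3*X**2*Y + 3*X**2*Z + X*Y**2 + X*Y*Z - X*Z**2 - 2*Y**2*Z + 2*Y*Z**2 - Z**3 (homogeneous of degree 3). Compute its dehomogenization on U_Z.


f(x, y) = 2*x**3 + 3*x**2*y + 3*x**2 + x*y**2 + x*y - x - 2*y**2 + 2*y - 1

On U_Z we set Z = 1. Each monomial c·X^i·Y^j·Z^k in F becomes c·x^i·y^j·1^k = c·x^i·y^j.
Substituting Z = 1: F(X, Y, 1) = 2*x**3 + 3*x**2*y + 3*x**2 + x*y**2 + x*y - x - 2*y**2 + 2*y - 1.
Note: deg(f) ≤ deg(F) = 3; strict inequality happens when F is divisible by Z (lost terms).


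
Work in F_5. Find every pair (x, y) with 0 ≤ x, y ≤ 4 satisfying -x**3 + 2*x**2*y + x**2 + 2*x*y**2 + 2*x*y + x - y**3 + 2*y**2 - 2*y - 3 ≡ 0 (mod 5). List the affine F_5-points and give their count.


Affine F_5-points: {(1, 2), (2, 0), (2, 1), (3, 2), (4, 1), (4, 3)}; count = 6.

For each of the 25 pairs (x, y) ∈ F_5², evaluate f(x, y) mod 5. Record the zeros.
  x = 0: [0↦2, 1↦1, 2↦3, 3↦2, 4↦2]  zeros at y ∈ ∅
  x = 1: [0↦3, 1↦3, 2↦0, 3↦3, 4↦1]  zeros at y ∈ {2}
  x = 2: [0↦0, 1↦0, 2↦1, 3↦2, 4↦2]  zeros at y ∈ {0, 1}
  x = 3: [0↦2, 1↦1, 2↦0, 3↦3, 4↦4]  zeros at y ∈ {2}
  x = 4: [0↦3, 1↦0, 2↦1, 3↦0, 4↦1]  zeros at y ∈ {1, 3}
Collecting zeros: affine points = {(1, 2), (2, 0), (2, 1), (3, 2), (4, 1), (4, 3)}.
Total count |C(F_5)_aff| = 6.


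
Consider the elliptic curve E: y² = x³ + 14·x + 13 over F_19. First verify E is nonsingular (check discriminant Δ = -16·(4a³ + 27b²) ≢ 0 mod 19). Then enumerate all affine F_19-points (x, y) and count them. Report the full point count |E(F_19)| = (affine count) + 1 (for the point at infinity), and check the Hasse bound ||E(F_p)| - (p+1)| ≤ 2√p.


Affine points = {(1, 3), (1, 16), (2, 7), (2, 12), (3, 5), (3, 14), (4, 0), (6, 3), (6, 16), (7, 6), (7, 13), (11, 4), (11, 15), (12, 3), (12, 16), (13, 6), (13, 13), (15, 8), (15, 11), (16, 1), (16, 18), (18, 6), (18, 13)}; affine count = 23; |E(F_19)| = 24.

Discriminant check: Δ ∝ 4a³ + 27b² = 4·14³ + 27·13² = 4·2744 + 27·169 ≡ 16 (mod 19). Nonzero ⇒ E is nonsingular.
For each x ∈ F_19, compute rhs = x³ + 14·x + 13 mod 19, then count y ∈ F_19 with y² ≡ rhs.
  x = 0: rhs = 13, matching y values: none (0 points).
  x = 1: rhs = 9, matching y values: 3, 16 (2 points).
  x = 2: rhs = 11, matching y values: 7, 12 (2 points).
  x = 3: rhs = 6, matching y values: 5, 14 (2 points).
  x = 4: rhs = 0, matching y values: 0 (1 points).
  x = 5: rhs = 18, matching y values: none (0 points).
  x = 6: rhs = 9, matching y values: 3, 16 (2 points).
  x = 7: rhs = 17, matching y values: 6, 13 (2 points).
  x = 8: rhs = 10, matching y values: none (0 points).
  x = 9: rhs = 13, matching y values: none (0 points).
  x = 10: rhs = 13, matching y values: none (0 points).
  x = 11: rhs = 16, matching y values: 4, 15 (2 points).
  x = 12: rhs = 9, matching y values: 3, 16 (2 points).
  x = 13: rhs = 17, matching y values: 6, 13 (2 points).
  x = 14: rhs = 8, matching y values: none (0 points).
  x = 15: rhs = 7, matching y values: 8, 11 (2 points).
  x = 16: rhs = 1, matching y values: 1, 18 (2 points).
  x = 17: rhs = 15, matching y values: none (0 points).
  x = 18: rhs = 17, matching y values: 6, 13 (2 points).
Total affine count: 23.
Full point count |E(F_19)| = 23 + 1 = 24.
Hasse bound: |24 − (19+1)| = |4| = 4 ≤ 2√19 ≈ 8.7178 ✓.


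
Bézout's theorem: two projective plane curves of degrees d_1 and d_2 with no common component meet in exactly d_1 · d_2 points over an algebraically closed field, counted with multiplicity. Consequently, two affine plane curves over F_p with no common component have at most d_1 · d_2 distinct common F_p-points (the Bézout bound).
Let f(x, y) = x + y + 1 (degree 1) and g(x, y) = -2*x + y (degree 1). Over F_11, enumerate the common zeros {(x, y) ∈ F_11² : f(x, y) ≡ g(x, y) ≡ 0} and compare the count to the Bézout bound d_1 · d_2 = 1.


Common zeros: {(7, 3)}; count = 1; Bézout bound = 1.

deg(f) = 1, deg(g) = 1, so Bézout bound = 1.
Scan x ∈ F_11. For each x, list the y ∈ F_11 with f(x, y) ≡ 0 and those with g(x, y) ≡ 0 (mod 11); the common zeros in that column are the intersection.
  x = 0: f ≡ 0 at y ∈ {10}; g ≡ 0 at y ∈ {0}; common: ∅.
  x = 1: f ≡ 0 at y ∈ {9}; g ≡ 0 at y ∈ {2}; common: ∅.
  x = 2: f ≡ 0 at y ∈ {8}; g ≡ 0 at y ∈ {4}; common: ∅.
  x = 3: f ≡ 0 at y ∈ {7}; g ≡ 0 at y ∈ {6}; common: ∅.
  x = 4: f ≡ 0 at y ∈ {6}; g ≡ 0 at y ∈ {8}; common: ∅.
  x = 5: f ≡ 0 at y ∈ {5}; g ≡ 0 at y ∈ {10}; common: ∅.
  x = 6: f ≡ 0 at y ∈ {4}; g ≡ 0 at y ∈ {1}; common: ∅.
  x = 7: f ≡ 0 at y ∈ {3}; g ≡ 0 at y ∈ {3}; common: {3}.
  x = 8: f ≡ 0 at y ∈ {2}; g ≡ 0 at y ∈ {5}; common: ∅.
  x = 9: f ≡ 0 at y ∈ {1}; g ≡ 0 at y ∈ {7}; common: ∅.
  x = 10: f ≡ 0 at y ∈ {0}; g ≡ 0 at y ∈ {9}; common: ∅.
Collecting: common zeros = {(7, 3)}, so the count is 1.
Comparison with the Bézout bound: 1 ≤ 1 = deg(f)·deg(g), as expected for curves with no common component (the bound is attained).


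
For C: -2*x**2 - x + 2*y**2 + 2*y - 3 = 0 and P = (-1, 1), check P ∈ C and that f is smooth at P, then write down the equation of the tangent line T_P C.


Tangent line at P: 3*x + 6*y - 3 = 0.

Step 1: f(-1, 1) = 0, so P lies on C.
Step 2: partial derivatives
  f_x(x, y) = -4*x - 1, f_y(x, y) = 4*y + 2.
  f_x(P) = 3, f_y(P) = 6 (gradient nonzero, so P is smooth).
Step 3: tangent line at P: 3·(x − -1) + 6·(y − 1) = 0.
Expanding: 3*x + 6*y - 3 = 0.
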